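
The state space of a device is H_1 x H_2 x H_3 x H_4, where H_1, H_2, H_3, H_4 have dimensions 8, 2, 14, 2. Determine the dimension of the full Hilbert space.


dim(H_1 x H_2 x H_3 x H_4) = 8 * 2 * 14 * 2
= 16 * 14 * 2
= 224 * 2
= 448

448


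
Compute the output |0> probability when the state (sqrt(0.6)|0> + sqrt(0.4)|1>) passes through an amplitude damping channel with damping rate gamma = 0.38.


For amplitude damping with parameter gamma on state sqrt(a)|0> + sqrt(b)|1>:
alpha^2 = 0.6, beta^2 = 0.4
P(|0>) = alpha^2 + gamma * beta^2
= 0.6 + 0.38 * 0.4
= 0.6 + 0.1520
= 0.7520

0.7520


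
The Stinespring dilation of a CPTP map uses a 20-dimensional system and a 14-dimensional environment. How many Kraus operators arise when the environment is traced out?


Tracing out the environment in an orthonormal basis {|i>_E} gives Kraus operators K_i = <i|_E U |0>_E.
Number of Kraus operators = dim(H_env) = d_env
= 14

14


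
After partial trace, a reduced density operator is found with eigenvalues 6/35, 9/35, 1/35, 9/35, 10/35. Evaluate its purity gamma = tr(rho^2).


tr(rho^2) = sum of eigenvalues squared
= (6/35)^2 + (9/35)^2 + (1/35)^2 + (9/35)^2 + (10/35)^2
= (36 + 81 + 1 + 81 + 100) / 1225
= 299/1225
= 0.2441

0.2441


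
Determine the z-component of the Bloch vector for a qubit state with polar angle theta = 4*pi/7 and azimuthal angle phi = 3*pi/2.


theta = 1.7952, phi = 4.7124
r_z = cos(theta) = -0.2225

-0.2225


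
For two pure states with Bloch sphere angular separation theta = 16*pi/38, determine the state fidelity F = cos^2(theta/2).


For states separated by angle theta on Bloch sphere:
F = cos^2(theta/2)
theta = 16*pi/38 = 1.3228
theta/2 = 0.6614
cos(theta/2) = 0.7891
F = 0.6227

0.6227


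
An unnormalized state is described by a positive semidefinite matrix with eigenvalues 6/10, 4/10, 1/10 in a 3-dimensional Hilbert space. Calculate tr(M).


tr(M) = sum of eigenvalues
= 6/10 + 4/10 + 1/10
= 11/10
= 1.1000

1.1000


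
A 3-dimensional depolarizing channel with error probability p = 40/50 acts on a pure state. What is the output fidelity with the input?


F = (1-p) + p/d
= (1 - 0.8000) + 0.8000/3
= 0.2000 + 0.2667
= 0.4667

0.4667


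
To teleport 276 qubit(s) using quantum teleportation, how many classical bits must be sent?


Quantum teleportation requires 2 classical bits per qubit teleported.
276 qubit(s) -> 2 * 276 = 552 classical bits

552


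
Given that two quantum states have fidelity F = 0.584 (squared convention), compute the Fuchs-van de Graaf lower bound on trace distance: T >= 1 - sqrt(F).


Fuchs-van de Graaf (squared-fidelity convention): 1 - sqrt(F) <= T <= sqrt(1 - F).
Lower bound: T >= 1 - sqrt(F)
sqrt(F) = sqrt(0.584) = 0.7642
T >= 1 - 0.7642
T >= 0.2358

0.2358


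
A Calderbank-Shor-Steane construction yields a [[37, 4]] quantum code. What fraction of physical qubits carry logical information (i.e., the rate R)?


Code rate R = k/n
= 4/37
= 0.1081

0.1081


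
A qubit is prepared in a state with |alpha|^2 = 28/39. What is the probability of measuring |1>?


|alpha|^2 = 28/39 = 0.7179
|beta|^2 = 1 - 28/39 = 11/39 = 0.2821
P(|1>) = |beta|^2 = 0.2821

0.2821


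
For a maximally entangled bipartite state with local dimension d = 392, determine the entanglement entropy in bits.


For a maximally entangled state in d x d:
S = log2(d) = log2(392)
= 8.6147

8.6147


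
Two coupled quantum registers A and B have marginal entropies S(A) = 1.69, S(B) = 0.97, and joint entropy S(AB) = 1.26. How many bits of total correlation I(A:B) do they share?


I(A:B) = S(A) + S(B) - S(AB)
= 1.69 + 0.97 - 1.26
= 1.4000

1.4000


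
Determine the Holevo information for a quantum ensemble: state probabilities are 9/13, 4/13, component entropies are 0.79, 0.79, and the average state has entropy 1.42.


chi = S(rho) - sum_i p_i * S(rho_i)
Weighted entropy = 9/13 * 0.79 + 4/13 * 0.79
= 0.7900
chi = 1.42 - 0.7900
= 0.6300

0.6300


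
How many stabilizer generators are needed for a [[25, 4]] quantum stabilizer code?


For an [[n,k]] stabilizer code:
Number of stabilizer generators = n - k
= 25 - 4
= 21

21


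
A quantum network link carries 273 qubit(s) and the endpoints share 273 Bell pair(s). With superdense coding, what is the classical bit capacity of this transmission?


Superdense coding allows 2 classical bits per shared entangled pair.
273 pair(s) -> 2 * 273 = 546 classical bits

546


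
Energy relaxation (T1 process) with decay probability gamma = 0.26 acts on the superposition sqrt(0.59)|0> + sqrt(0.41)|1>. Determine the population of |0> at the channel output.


For amplitude damping with parameter gamma on state sqrt(a)|0> + sqrt(b)|1>:
alpha^2 = 0.59, beta^2 = 0.41
P(|0>) = alpha^2 + gamma * beta^2
= 0.59 + 0.26 * 0.41
= 0.59 + 0.1066
= 0.6966

0.6966


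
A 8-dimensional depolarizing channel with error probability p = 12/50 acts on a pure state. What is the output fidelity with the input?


F = (1-p) + p/d
= (1 - 0.2400) + 0.2400/8
= 0.7600 + 0.0300
= 0.7900

0.7900


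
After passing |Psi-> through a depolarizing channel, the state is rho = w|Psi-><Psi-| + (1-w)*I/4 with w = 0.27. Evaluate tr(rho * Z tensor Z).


|Psi-> = (|01> - |10>)/sqrt(2)
For the pure Bell state, <Z_A Z_B> = -1 (Bell-state Pauli correlator).
The maximally-mixed part I/4 has tr(I/4 * P tensor P) = 0 for any traceless Pauli P.
So <Z_A Z_B>_rho = w * (-1) + (1 - w) * 0
= 0.27 * (-1)
= -0.2700

-0.2700


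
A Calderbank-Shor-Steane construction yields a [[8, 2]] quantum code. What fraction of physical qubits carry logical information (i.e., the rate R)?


Code rate R = k/n
= 2/8
= 0.2500

0.2500


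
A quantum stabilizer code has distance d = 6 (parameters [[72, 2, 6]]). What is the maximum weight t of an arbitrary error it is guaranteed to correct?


Code parameters: [[72, 2, 6]], distance d = 6.
Number of correctable errors = floor((d-1)/2)
= floor((6 - 1)/2)
= floor(5/2)
= 2

2


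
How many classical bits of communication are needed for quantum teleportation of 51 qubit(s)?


Quantum teleportation requires 2 classical bits per qubit teleported.
51 qubit(s) -> 2 * 51 = 102 classical bits

102


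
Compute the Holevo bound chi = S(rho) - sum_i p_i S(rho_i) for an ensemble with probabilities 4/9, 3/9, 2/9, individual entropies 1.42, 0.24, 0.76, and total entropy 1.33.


chi = S(rho) - sum_i p_i * S(rho_i)
Weighted entropy = 4/9 * 1.42 + 3/9 * 0.24 + 2/9 * 0.76
= 0.8800
chi = 1.33 - 0.8800
= 0.4500

0.4500


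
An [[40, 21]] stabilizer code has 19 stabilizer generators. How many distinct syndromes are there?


Each stabilizer generator gives a binary (+1 or -1) measurement outcome.
With 19 independent generators:
Total syndromes = 2^19
= 524288

524288


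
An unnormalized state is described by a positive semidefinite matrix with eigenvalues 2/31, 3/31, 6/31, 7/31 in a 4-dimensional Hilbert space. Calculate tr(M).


tr(M) = sum of eigenvalues
= 2/31 + 3/31 + 6/31 + 7/31
= 18/31
= 0.5806

0.5806


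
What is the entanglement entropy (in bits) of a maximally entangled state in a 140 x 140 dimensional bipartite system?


For a maximally entangled state in d x d:
S = log2(d) = log2(140)
= 7.1293

7.1293


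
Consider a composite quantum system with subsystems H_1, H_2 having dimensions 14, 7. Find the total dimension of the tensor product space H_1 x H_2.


dim(H_1 x H_2) = 14 * 7
= 98

98


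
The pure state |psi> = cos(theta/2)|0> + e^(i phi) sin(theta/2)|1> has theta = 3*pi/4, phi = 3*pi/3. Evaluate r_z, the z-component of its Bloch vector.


theta = 2.3562, phi = 3.1416
r_z = cos(theta) = -0.7071

-0.7071


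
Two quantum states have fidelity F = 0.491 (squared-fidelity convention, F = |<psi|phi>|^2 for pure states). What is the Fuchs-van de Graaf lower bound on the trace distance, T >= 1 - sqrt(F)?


Fuchs-van de Graaf (squared-fidelity convention): 1 - sqrt(F) <= T <= sqrt(1 - F).
Lower bound: T >= 1 - sqrt(F)
sqrt(F) = sqrt(0.491) = 0.7007
T >= 1 - 0.7007
T >= 0.2993

0.2993


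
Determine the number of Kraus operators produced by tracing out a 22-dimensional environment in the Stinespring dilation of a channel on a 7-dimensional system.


Tracing out the environment in an orthonormal basis {|i>_E} gives Kraus operators K_i = <i|_E U |0>_E.
Number of Kraus operators = dim(H_env) = d_env
= 22

22


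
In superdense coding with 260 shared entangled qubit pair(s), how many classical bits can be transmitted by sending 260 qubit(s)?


Superdense coding allows 2 classical bits per shared entangled pair.
260 pair(s) -> 2 * 260 = 520 classical bits

520


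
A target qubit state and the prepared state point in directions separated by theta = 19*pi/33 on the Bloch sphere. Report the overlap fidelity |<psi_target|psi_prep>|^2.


For states separated by angle theta on Bloch sphere:
F = cos^2(theta/2)
theta = 19*pi/33 = 1.8088
theta/2 = 0.9044
cos(theta/2) = 0.6182
F = 0.3821

0.3821


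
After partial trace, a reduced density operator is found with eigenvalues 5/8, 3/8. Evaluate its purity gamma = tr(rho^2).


tr(rho^2) = sum of eigenvalues squared
= (5/8)^2 + (3/8)^2
= (25 + 9) / 64
= 34/64
= 0.5312

0.5312


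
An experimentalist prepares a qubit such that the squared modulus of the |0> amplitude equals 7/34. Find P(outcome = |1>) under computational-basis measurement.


|alpha|^2 = 7/34 = 0.2059
|beta|^2 = 1 - 7/34 = 27/34 = 0.7941
P(|1>) = |beta|^2 = 0.7941

0.7941


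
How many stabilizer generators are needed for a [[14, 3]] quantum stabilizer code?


For an [[n,k]] stabilizer code:
Number of stabilizer generators = n - k
= 14 - 3
= 11

11


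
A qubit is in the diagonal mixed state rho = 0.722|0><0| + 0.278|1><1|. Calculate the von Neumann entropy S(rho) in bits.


S = -p*log2(p) - (1-p)*log2(1-p)
p = 0.7220, 1-p = 0.2780
= -0.7220 * log2(0.7220) - 0.2780 * log2(0.2780)
= -(-0.3393) - (-0.5134)
= 0.8527

0.8527


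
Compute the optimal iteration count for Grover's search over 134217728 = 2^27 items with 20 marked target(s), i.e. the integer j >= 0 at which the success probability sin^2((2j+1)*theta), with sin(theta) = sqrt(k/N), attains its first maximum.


After j Grover iterations the success probability is P(j) = sin^2((2j+1)*theta), where sin(theta) = sqrt(k/N).
N = 2^27 = 134217728, k = 20
sin(theta) = sqrt(k/N) = 0.0003860202222
theta = arcsin(sqrt(k/N)) = 0.0003860202318 rad
P(j) reaches its first maximum when (2j+1)*theta is as close as possible to pi/2, i.e. j = round(pi/(4*theta) - 1/2).
pi/(4*theta) - 1/2 = 2034.1036
(For comparison, the common estimate pi/4 * sqrt(N/k) = 2034.6037; the exact maximiser is used here.)
Optimal iterations = 2034

2034


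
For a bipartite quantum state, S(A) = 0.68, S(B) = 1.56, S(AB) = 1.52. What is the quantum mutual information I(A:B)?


I(A:B) = S(A) + S(B) - S(AB)
= 0.68 + 1.56 - 1.52
= 0.7200

0.7200


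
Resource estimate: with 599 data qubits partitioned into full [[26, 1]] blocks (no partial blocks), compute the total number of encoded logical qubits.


Each code block uses 26 physical qubits for 1 logical qubit(s).
Number of complete blocks = floor(599 / 26) = 23
Logical qubits = 23 * 1
= 23

23


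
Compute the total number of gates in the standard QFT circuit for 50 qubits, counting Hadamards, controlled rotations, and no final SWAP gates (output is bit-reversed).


Hadamard gates: 50
Controlled rotations: n*(n-1)/2 = 50*49/2 = 1225
SWAP gates: 0 (omitted)
Total = 50 + 1225
= 1275

1275


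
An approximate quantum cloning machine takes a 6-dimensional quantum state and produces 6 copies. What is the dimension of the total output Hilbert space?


Output space = H^(tensor 6) where dim(H) = 6
dim = 6^6
= 36 (after 2 factors)
= 216 (after 3 factors)
= 1296 (after 4 factors)
= 7776 (after 5 factors)
= 46656 (after 6 factors)
= 46656

46656


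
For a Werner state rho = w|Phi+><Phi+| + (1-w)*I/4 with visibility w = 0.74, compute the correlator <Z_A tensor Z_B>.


|Phi+> = (|00> + |11>)/sqrt(2)
For the pure Bell state, <Z_A Z_B> = +1 (Bell-state Pauli correlator).
The maximally-mixed part I/4 has tr(I/4 * P tensor P) = 0 for any traceless Pauli P.
So <Z_A Z_B>_rho = w * (+1) + (1 - w) * 0
= 0.74 * (+1)
= 0.7400

0.7400


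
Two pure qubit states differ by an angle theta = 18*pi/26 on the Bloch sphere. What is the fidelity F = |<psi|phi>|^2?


For states separated by angle theta on Bloch sphere:
F = cos^2(theta/2)
theta = 18*pi/26 = 2.1749
theta/2 = 1.0875
cos(theta/2) = 0.4647
F = 0.2160

0.2160


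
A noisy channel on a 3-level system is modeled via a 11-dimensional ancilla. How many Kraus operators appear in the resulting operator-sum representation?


Tracing out the environment in an orthonormal basis {|i>_E} gives Kraus operators K_i = <i|_E U |0>_E.
Number of Kraus operators = dim(H_env) = d_env
= 11

11


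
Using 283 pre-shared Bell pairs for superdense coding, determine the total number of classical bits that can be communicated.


Superdense coding allows 2 classical bits per shared entangled pair.
283 pair(s) -> 2 * 283 = 566 classical bits

566


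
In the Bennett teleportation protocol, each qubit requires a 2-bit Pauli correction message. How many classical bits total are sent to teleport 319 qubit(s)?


Quantum teleportation requires 2 classical bits per qubit teleported.
319 qubit(s) -> 2 * 319 = 638 classical bits

638


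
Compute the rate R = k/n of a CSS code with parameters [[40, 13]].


Code rate R = k/n
= 13/40
= 0.3250

0.3250


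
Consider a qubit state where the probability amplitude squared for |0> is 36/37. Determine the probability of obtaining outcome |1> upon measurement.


|alpha|^2 = 36/37 = 0.9730
|beta|^2 = 1 - 36/37 = 1/37 = 0.0270
P(|1>) = |beta|^2 = 0.0270

0.0270


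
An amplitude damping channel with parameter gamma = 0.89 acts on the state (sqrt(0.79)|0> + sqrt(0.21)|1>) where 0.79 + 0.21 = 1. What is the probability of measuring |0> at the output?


For amplitude damping with parameter gamma on state sqrt(a)|0> + sqrt(b)|1>:
alpha^2 = 0.79, beta^2 = 0.21
P(|0>) = alpha^2 + gamma * beta^2
= 0.79 + 0.89 * 0.21
= 0.79 + 0.1869
= 0.9769

0.9769


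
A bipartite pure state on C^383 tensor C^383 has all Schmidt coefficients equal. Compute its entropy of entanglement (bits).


For a maximally entangled state in d x d:
S = log2(d) = log2(383)
= 8.5812

8.5812


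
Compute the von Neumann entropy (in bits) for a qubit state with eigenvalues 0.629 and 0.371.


S = -p*log2(p) - (1-p)*log2(1-p)
p = 0.6290, 1-p = 0.3710
= -0.6290 * log2(0.6290) - 0.3710 * log2(0.3710)
= -(-0.4207) - (-0.5307)
= 0.9514

0.9514


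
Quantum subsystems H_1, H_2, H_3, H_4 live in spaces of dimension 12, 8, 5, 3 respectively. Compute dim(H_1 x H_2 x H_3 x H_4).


dim(H_1 x H_2 x H_3 x H_4) = 12 * 8 * 5 * 3
= 96 * 5 * 3
= 480 * 3
= 1440

1440


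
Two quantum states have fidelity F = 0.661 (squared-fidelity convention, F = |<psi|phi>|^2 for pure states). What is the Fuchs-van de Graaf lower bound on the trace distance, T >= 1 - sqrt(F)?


Fuchs-van de Graaf (squared-fidelity convention): 1 - sqrt(F) <= T <= sqrt(1 - F).
Lower bound: T >= 1 - sqrt(F)
sqrt(F) = sqrt(0.661) = 0.8130
T >= 1 - 0.8130
T >= 0.1870

0.1870


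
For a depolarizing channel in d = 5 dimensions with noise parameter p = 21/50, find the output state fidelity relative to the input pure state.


F = (1-p) + p/d
= (1 - 0.4200) + 0.4200/5
= 0.5800 + 0.0840
= 0.6640

0.6640


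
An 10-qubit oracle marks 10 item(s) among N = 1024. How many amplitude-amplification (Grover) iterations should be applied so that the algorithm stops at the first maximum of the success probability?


After j Grover iterations the success probability is P(j) = sin^2((2j+1)*theta), where sin(theta) = sqrt(k/N).
N = 2^10 = 1024, k = 10
sin(theta) = sqrt(k/N) = 0.09882117688
theta = arcsin(sqrt(k/N)) = 0.0989827296 rad
P(j) reaches its first maximum when (2j+1)*theta is as close as possible to pi/2, i.e. j = round(pi/(4*theta) - 1/2).
pi/(4*theta) - 1/2 = 7.4347
(For comparison, the common estimate pi/4 * sqrt(N/k) = 7.9477; the exact maximiser is used here.)
Optimal iterations = 7

7


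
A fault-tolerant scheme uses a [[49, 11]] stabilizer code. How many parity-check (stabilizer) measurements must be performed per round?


For an [[n,k]] stabilizer code:
Number of stabilizer generators = n - k
= 49 - 11
= 38

38


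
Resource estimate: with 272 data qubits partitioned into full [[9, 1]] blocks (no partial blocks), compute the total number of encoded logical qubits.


Each code block uses 9 physical qubits for 1 logical qubit(s).
Number of complete blocks = floor(272 / 9) = 30
Logical qubits = 30 * 1
= 30

30


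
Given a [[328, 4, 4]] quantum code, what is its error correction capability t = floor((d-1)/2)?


Code parameters: [[328, 4, 4]], distance d = 4.
Number of correctable errors = floor((d-1)/2)
= floor((4 - 1)/2)
= floor(3/2)
= 1

1


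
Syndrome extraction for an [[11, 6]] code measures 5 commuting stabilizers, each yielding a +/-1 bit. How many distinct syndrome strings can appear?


Each stabilizer generator gives a binary (+1 or -1) measurement outcome.
With 5 independent generators:
Total syndromes = 2^5
= 32

32


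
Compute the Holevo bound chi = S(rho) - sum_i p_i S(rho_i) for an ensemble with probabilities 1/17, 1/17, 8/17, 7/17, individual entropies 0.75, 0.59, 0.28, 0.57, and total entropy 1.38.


chi = S(rho) - sum_i p_i * S(rho_i)
Weighted entropy = 1/17 * 0.75 + 1/17 * 0.59 + 8/17 * 0.28 + 7/17 * 0.57
= 0.4453
chi = 1.38 - 0.4453
= 0.9347

0.9347


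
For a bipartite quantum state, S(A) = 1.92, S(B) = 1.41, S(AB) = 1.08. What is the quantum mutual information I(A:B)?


I(A:B) = S(A) + S(B) - S(AB)
= 1.92 + 1.41 - 1.08
= 2.2500

2.2500


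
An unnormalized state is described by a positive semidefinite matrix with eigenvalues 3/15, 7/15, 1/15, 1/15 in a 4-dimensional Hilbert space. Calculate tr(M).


tr(M) = sum of eigenvalues
= 3/15 + 7/15 + 1/15 + 1/15
= 12/15
= 0.8000

0.8000


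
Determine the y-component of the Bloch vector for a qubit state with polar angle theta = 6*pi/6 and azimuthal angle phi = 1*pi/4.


theta = 3.1416, phi = 0.7854
r_y = sin(theta)*sin(phi) = 0.0000 * 0.7071
r_y = 0.0000

0.0000


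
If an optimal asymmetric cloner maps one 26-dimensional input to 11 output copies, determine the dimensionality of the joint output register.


Output space = H^(tensor 11) where dim(H) = 26
dim = 26^11
= 676 (after 2 factors)
= 17576 (after 3 factors)
= 456976 (after 4 factors)
= 11881376 (after 5 factors)
= 308915776 (after 6 factors)
= 8031810176 (after 7 factors)
= 208827064576 (after 8 factors)
= 5429503678976 (after 9 factors)
= 141167095653376 (after 10 factors)
= 3670344486987776 (after 11 factors)
= 3670344486987776

3670344486987776


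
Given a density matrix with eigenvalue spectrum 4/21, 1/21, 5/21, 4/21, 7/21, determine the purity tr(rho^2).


tr(rho^2) = sum of eigenvalues squared
= (4/21)^2 + (1/21)^2 + (5/21)^2 + (4/21)^2 + (7/21)^2
= (16 + 1 + 25 + 16 + 49) / 441
= 107/441
= 0.2426

0.2426


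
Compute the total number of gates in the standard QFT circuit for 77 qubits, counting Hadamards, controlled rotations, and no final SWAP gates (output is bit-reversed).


Hadamard gates: 77
Controlled rotations: n*(n-1)/2 = 77*76/2 = 2926
SWAP gates: 0 (omitted)
Total = 77 + 2926
= 3003

3003


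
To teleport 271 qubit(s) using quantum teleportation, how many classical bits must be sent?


Quantum teleportation requires 2 classical bits per qubit teleported.
271 qubit(s) -> 2 * 271 = 542 classical bits

542


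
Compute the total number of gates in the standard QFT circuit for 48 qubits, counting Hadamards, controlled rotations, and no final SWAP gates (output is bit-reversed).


Hadamard gates: 48
Controlled rotations: n*(n-1)/2 = 48*47/2 = 1128
SWAP gates: 0 (omitted)
Total = 48 + 1128
= 1176

1176


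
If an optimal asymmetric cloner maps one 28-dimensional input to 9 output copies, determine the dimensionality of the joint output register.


Output space = H^(tensor 9) where dim(H) = 28
dim = 28^9
= 784 (after 2 factors)
= 21952 (after 3 factors)
= 614656 (after 4 factors)
= 17210368 (after 5 factors)
= 481890304 (after 6 factors)
= 13492928512 (after 7 factors)
= 377801998336 (after 8 factors)
= 10578455953408 (after 9 factors)
= 10578455953408

10578455953408


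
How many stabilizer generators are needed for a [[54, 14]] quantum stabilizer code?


For an [[n,k]] stabilizer code:
Number of stabilizer generators = n - k
= 54 - 14
= 40

40


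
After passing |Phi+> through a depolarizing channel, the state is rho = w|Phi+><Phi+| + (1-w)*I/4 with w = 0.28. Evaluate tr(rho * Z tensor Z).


|Phi+> = (|00> + |11>)/sqrt(2)
For the pure Bell state, <Z_A Z_B> = +1 (Bell-state Pauli correlator).
The maximally-mixed part I/4 has tr(I/4 * P tensor P) = 0 for any traceless Pauli P.
So <Z_A Z_B>_rho = w * (+1) + (1 - w) * 0
= 0.28 * (+1)
= 0.2800

0.2800


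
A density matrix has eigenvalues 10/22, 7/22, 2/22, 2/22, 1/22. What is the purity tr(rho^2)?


tr(rho^2) = sum of eigenvalues squared
= (10/22)^2 + (7/22)^2 + (2/22)^2 + (2/22)^2 + (1/22)^2
= (100 + 49 + 4 + 4 + 1) / 484
= 158/484
= 0.3264

0.3264


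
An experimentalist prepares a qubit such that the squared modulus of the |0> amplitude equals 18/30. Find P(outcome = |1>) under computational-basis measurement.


|alpha|^2 = 18/30 = 0.6000
|beta|^2 = 1 - 18/30 = 12/30 = 0.4000
P(|1>) = |beta|^2 = 0.4000

0.4000


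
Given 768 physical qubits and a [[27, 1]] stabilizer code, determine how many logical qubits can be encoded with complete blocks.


Each code block uses 27 physical qubits for 1 logical qubit(s).
Number of complete blocks = floor(768 / 27) = 28
Logical qubits = 28 * 1
= 28

28


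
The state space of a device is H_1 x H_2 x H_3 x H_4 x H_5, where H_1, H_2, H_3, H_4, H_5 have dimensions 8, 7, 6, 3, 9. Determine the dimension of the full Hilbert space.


dim(H_1 x H_2 x H_3 x H_4 x H_5) = 8 * 7 * 6 * 3 * 9
= 56 * 6 * 3 * 9
= 336 * 3 * 9
= 1008 * 9
= 9072

9072


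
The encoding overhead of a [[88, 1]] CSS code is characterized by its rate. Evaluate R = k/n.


Code rate R = k/n
= 1/88
= 0.0114

0.0114


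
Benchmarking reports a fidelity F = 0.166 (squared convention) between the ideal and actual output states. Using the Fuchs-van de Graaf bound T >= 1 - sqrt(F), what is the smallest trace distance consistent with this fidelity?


Fuchs-van de Graaf (squared-fidelity convention): 1 - sqrt(F) <= T <= sqrt(1 - F).
Lower bound: T >= 1 - sqrt(F)
sqrt(F) = sqrt(0.166) = 0.4074
T >= 1 - 0.4074
T >= 0.5926

0.5926


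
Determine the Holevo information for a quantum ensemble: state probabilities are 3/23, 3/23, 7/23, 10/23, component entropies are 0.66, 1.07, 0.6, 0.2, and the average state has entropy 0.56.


chi = S(rho) - sum_i p_i * S(rho_i)
Weighted entropy = 3/23 * 0.66 + 3/23 * 1.07 + 7/23 * 0.6 + 10/23 * 0.2
= 0.4952
chi = 0.56 - 0.4952
= 0.0648

0.0648


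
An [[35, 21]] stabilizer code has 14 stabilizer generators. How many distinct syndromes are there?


Each stabilizer generator gives a binary (+1 or -1) measurement outcome.
With 14 independent generators:
Total syndromes = 2^14
= 16384

16384


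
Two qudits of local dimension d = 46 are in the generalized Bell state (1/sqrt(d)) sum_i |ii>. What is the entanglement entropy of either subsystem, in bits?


For a maximally entangled state in d x d:
S = log2(d) = log2(46)
= 5.5236

5.5236


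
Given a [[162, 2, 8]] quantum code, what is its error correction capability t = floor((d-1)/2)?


Code parameters: [[162, 2, 8]], distance d = 8.
Number of correctable errors = floor((d-1)/2)
= floor((8 - 1)/2)
= floor(7/2)
= 3

3


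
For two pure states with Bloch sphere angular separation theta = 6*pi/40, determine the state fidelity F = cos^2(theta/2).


For states separated by angle theta on Bloch sphere:
F = cos^2(theta/2)
theta = 6*pi/40 = 0.4712
theta/2 = 0.2356
cos(theta/2) = 0.9724
F = 0.9455

0.9455


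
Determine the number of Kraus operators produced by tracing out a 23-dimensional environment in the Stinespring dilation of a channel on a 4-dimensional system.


Tracing out the environment in an orthonormal basis {|i>_E} gives Kraus operators K_i = <i|_E U |0>_E.
Number of Kraus operators = dim(H_env) = d_env
= 23

23


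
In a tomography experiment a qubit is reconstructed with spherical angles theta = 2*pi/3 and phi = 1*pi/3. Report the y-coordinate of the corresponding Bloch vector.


theta = 2.0944, phi = 1.0472
r_y = sin(theta)*sin(phi) = 0.8660 * 0.8660
r_y = 0.7500

0.7500


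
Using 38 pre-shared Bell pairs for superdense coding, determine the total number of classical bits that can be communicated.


Superdense coding allows 2 classical bits per shared entangled pair.
38 pair(s) -> 2 * 38 = 76 classical bits

76


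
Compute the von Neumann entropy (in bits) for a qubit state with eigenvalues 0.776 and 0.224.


S = -p*log2(p) - (1-p)*log2(1-p)
p = 0.7760, 1-p = 0.2240
= -0.7760 * log2(0.7760) - 0.2240 * log2(0.2240)
= -(-0.2839) - (-0.4835)
= 0.7674

0.7674


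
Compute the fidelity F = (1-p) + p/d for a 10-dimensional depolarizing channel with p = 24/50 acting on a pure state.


F = (1-p) + p/d
= (1 - 0.4800) + 0.4800/10
= 0.5200 + 0.0480
= 0.5680

0.5680


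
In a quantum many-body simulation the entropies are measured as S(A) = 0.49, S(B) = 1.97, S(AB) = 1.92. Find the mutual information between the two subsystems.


I(A:B) = S(A) + S(B) - S(AB)
= 0.49 + 1.97 - 1.92
= 0.5400

0.5400


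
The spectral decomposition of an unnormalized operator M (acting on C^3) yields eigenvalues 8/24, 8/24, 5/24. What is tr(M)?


tr(M) = sum of eigenvalues
= 8/24 + 8/24 + 5/24
= 21/24
= 0.8750

0.8750


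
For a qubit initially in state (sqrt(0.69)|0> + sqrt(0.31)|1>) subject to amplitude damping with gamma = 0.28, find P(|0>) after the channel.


For amplitude damping with parameter gamma on state sqrt(a)|0> + sqrt(b)|1>:
alpha^2 = 0.69, beta^2 = 0.31
P(|0>) = alpha^2 + gamma * beta^2
= 0.69 + 0.28 * 0.31
= 0.69 + 0.0868
= 0.7768

0.7768


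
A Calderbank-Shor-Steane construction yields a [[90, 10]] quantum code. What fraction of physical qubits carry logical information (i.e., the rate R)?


Code rate R = k/n
= 10/90
= 0.1111

0.1111


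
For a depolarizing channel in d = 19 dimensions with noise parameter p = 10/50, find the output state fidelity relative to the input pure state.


F = (1-p) + p/d
= (1 - 0.2000) + 0.2000/19
= 0.8000 + 0.0105
= 0.8105

0.8105


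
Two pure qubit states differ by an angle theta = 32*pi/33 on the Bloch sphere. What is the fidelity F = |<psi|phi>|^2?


For states separated by angle theta on Bloch sphere:
F = cos^2(theta/2)
theta = 32*pi/33 = 3.0464
theta/2 = 1.5232
cos(theta/2) = 0.0476
F = 0.0023

0.0023


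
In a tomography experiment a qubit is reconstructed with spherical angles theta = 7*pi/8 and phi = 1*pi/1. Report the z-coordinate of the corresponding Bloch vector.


theta = 2.7489, phi = 3.1416
r_z = cos(theta) = -0.9239

-0.9239


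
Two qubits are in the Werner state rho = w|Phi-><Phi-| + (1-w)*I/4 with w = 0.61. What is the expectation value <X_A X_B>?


|Phi-> = (|00> - |11>)/sqrt(2)
For the pure Bell state, <X_A X_B> = -1 (Bell-state Pauli correlator).
The maximally-mixed part I/4 has tr(I/4 * P tensor P) = 0 for any traceless Pauli P.
So <X_A X_B>_rho = w * (-1) + (1 - w) * 0
= 0.61 * (-1)
= -0.6100

-0.6100


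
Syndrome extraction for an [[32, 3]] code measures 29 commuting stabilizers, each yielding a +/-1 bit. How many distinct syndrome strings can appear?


Each stabilizer generator gives a binary (+1 or -1) measurement outcome.
With 29 independent generators:
Total syndromes = 2^29
= 536870912

536870912


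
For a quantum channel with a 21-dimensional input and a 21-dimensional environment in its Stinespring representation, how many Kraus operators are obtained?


Tracing out the environment in an orthonormal basis {|i>_E} gives Kraus operators K_i = <i|_E U |0>_E.
Number of Kraus operators = dim(H_env) = d_env
= 21

21


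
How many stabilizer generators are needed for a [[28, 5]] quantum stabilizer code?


For an [[n,k]] stabilizer code:
Number of stabilizer generators = n - k
= 28 - 5
= 23

23


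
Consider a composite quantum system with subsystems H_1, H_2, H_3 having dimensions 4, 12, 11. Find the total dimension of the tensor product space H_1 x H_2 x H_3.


dim(H_1 x H_2 x H_3) = 4 * 12 * 11
= 48 * 11
= 528

528


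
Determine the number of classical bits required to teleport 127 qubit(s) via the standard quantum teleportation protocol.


Quantum teleportation requires 2 classical bits per qubit teleported.
127 qubit(s) -> 2 * 127 = 254 classical bits

254


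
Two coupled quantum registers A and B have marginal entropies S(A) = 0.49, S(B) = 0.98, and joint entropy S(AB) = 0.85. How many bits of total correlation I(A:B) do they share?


I(A:B) = S(A) + S(B) - S(AB)
= 0.49 + 0.98 - 0.85
= 0.6200

0.6200


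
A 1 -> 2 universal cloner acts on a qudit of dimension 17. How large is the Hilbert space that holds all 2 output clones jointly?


Output space = H^(tensor 2) where dim(H) = 17
dim = 17^2
= 289

289


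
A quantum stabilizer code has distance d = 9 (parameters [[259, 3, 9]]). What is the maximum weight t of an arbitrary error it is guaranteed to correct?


Code parameters: [[259, 3, 9]], distance d = 9.
Number of correctable errors = floor((d-1)/2)
= floor((9 - 1)/2)
= floor(8/2)
= 4

4


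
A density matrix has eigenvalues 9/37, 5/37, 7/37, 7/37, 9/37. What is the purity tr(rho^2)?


tr(rho^2) = sum of eigenvalues squared
= (9/37)^2 + (5/37)^2 + (7/37)^2 + (7/37)^2 + (9/37)^2
= (81 + 25 + 49 + 49 + 81) / 1369
= 285/1369
= 0.2082

0.2082


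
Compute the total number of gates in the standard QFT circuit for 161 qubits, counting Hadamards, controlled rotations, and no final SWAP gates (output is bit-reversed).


Hadamard gates: 161
Controlled rotations: n*(n-1)/2 = 161*160/2 = 12880
SWAP gates: 0 (omitted)
Total = 161 + 12880
= 13041

13041


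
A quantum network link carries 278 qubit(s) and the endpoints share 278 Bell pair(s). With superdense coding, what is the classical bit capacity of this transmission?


Superdense coding allows 2 classical bits per shared entangled pair.
278 pair(s) -> 2 * 278 = 556 classical bits

556


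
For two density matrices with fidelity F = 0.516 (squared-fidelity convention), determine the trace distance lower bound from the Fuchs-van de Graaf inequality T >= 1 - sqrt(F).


Fuchs-van de Graaf (squared-fidelity convention): 1 - sqrt(F) <= T <= sqrt(1 - F).
Lower bound: T >= 1 - sqrt(F)
sqrt(F) = sqrt(0.516) = 0.7183
T >= 1 - 0.7183
T >= 0.2817

0.2817


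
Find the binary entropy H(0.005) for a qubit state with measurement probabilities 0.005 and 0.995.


S = -p*log2(p) - (1-p)*log2(1-p)
p = 0.0050, 1-p = 0.9950
= -0.0050 * log2(0.0050) - 0.9950 * log2(0.9950)
= -(-0.0382) - (-0.0072)
= 0.0454

0.0454


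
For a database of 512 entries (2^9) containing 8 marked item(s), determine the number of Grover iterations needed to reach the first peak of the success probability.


After j Grover iterations the success probability is P(j) = sin^2((2j+1)*theta), where sin(theta) = sqrt(k/N).
N = 2^9 = 512, k = 8
sin(theta) = sqrt(k/N) = 0.125
theta = arcsin(sqrt(k/N)) = 0.1253278312 rad
P(j) reaches its first maximum when (2j+1)*theta is as close as possible to pi/2, i.e. j = round(pi/(4*theta) - 1/2).
pi/(4*theta) - 1/2 = 5.7667
(For comparison, the common estimate pi/4 * sqrt(N/k) = 6.2832; the exact maximiser is used here.)
Optimal iterations = 6

6


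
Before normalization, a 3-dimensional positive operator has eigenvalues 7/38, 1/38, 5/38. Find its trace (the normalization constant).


tr(M) = sum of eigenvalues
= 7/38 + 1/38 + 5/38
= 13/38
= 0.3421

0.3421


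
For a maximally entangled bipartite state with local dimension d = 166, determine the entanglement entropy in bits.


For a maximally entangled state in d x d:
S = log2(d) = log2(166)
= 7.3750

7.3750


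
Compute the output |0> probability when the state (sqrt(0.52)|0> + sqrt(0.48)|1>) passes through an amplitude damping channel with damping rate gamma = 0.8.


For amplitude damping with parameter gamma on state sqrt(a)|0> + sqrt(b)|1>:
alpha^2 = 0.52, beta^2 = 0.48
P(|0>) = alpha^2 + gamma * beta^2
= 0.52 + 0.8 * 0.48
= 0.52 + 0.3840
= 0.9040

0.9040


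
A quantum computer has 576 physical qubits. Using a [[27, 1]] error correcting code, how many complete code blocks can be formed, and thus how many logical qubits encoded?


Each code block uses 27 physical qubits for 1 logical qubit(s).
Number of complete blocks = floor(576 / 27) = 21
Logical qubits = 21 * 1
= 21

21


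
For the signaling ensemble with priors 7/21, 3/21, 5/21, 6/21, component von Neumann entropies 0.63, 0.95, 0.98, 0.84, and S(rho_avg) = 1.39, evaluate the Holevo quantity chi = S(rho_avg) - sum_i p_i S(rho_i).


chi = S(rho) - sum_i p_i * S(rho_i)
Weighted entropy = 7/21 * 0.63 + 3/21 * 0.95 + 5/21 * 0.98 + 6/21 * 0.84
= 0.8190
chi = 1.39 - 0.8190
= 0.5710

0.5710


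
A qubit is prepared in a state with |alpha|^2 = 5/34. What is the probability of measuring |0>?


|alpha|^2 = 5/34 = 0.1471
|beta|^2 = 1 - 5/34 = 29/34 = 0.8529
P(|0>) = |alpha|^2 = 0.1471

0.1471


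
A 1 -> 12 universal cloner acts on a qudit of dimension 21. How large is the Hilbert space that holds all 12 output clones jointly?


Output space = H^(tensor 12) where dim(H) = 21
dim = 21^12
= 441 (after 2 factors)
= 9261 (after 3 factors)
= 194481 (after 4 factors)
= 4084101 (after 5 factors)
= 85766121 (after 6 factors)
= 1801088541 (after 7 factors)
= 37822859361 (after 8 factors)
= 794280046581 (after 9 factors)
= 16679880978201 (after 10 factors)
= 350277500542221 (after 11 factors)
= 7355827511386641 (after 12 factors)
= 7355827511386641

7355827511386641


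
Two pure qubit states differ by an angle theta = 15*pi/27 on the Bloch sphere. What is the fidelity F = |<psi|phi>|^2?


For states separated by angle theta on Bloch sphere:
F = cos^2(theta/2)
theta = 15*pi/27 = 1.7453
theta/2 = 0.8727
cos(theta/2) = 0.6428
F = 0.4132

0.4132


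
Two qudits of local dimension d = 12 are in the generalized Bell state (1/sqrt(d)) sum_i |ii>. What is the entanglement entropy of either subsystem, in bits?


For a maximally entangled state in d x d:
S = log2(d) = log2(12)
= 3.5850

3.5850


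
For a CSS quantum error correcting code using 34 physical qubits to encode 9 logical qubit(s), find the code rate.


Code rate R = k/n
= 9/34
= 0.2647

0.2647


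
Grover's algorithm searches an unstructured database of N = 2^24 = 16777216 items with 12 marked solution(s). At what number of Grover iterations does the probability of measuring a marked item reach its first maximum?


After j Grover iterations the success probability is P(j) = sin^2((2j+1)*theta), where sin(theta) = sqrt(k/N).
N = 2^24 = 16777216, k = 12
sin(theta) = sqrt(k/N) = 0.0008457279334
theta = arcsin(sqrt(k/N)) = 0.0008457280342 rad
P(j) reaches its first maximum when (2j+1)*theta is as close as possible to pi/2, i.e. j = round(pi/(4*theta) - 1/2).
pi/(4*theta) - 1/2 = 928.1652
(For comparison, the common estimate pi/4 * sqrt(N/k) = 928.6653; the exact maximiser is used here.)
Optimal iterations = 928

928


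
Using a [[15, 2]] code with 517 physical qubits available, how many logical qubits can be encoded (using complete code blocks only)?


Each code block uses 15 physical qubits for 2 logical qubit(s).
Number of complete blocks = floor(517 / 15) = 34
Logical qubits = 34 * 2
= 68

68


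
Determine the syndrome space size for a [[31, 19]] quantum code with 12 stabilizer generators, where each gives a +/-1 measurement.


Each stabilizer generator gives a binary (+1 or -1) measurement outcome.
With 12 independent generators:
Total syndromes = 2^12
= 4096

4096


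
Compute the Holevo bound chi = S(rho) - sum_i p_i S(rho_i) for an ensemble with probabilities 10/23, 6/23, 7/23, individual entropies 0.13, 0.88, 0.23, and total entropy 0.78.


chi = S(rho) - sum_i p_i * S(rho_i)
Weighted entropy = 10/23 * 0.13 + 6/23 * 0.88 + 7/23 * 0.23
= 0.3561
chi = 0.78 - 0.3561
= 0.4239

0.4239


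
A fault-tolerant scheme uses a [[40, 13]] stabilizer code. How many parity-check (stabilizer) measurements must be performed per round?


For an [[n,k]] stabilizer code:
Number of stabilizer generators = n - k
= 40 - 13
= 27

27


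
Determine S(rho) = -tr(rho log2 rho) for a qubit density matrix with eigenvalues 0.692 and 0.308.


S = -p*log2(p) - (1-p)*log2(1-p)
p = 0.6920, 1-p = 0.3080
= -0.6920 * log2(0.6920) - 0.3080 * log2(0.3080)
= -(-0.3676) - (-0.5233)
= 0.8909

0.8909


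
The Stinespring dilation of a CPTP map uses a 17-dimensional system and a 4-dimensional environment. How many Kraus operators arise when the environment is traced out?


Tracing out the environment in an orthonormal basis {|i>_E} gives Kraus operators K_i = <i|_E U |0>_E.
Number of Kraus operators = dim(H_env) = d_env
= 4

4


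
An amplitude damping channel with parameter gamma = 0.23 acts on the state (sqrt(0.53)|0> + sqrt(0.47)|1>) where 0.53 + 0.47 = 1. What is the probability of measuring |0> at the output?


For amplitude damping with parameter gamma on state sqrt(a)|0> + sqrt(b)|1>:
alpha^2 = 0.53, beta^2 = 0.47
P(|0>) = alpha^2 + gamma * beta^2
= 0.53 + 0.23 * 0.47
= 0.53 + 0.1081
= 0.6381

0.6381


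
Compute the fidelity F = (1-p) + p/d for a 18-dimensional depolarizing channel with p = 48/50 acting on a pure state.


F = (1-p) + p/d
= (1 - 0.9600) + 0.9600/18
= 0.0400 + 0.0533
= 0.0933

0.0933


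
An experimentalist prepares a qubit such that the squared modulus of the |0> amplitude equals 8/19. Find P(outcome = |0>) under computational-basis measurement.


|alpha|^2 = 8/19 = 0.4211
|beta|^2 = 1 - 8/19 = 11/19 = 0.5789
P(|0>) = |alpha|^2 = 0.4211

0.4211


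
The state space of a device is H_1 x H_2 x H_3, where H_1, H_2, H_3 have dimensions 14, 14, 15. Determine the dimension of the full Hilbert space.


dim(H_1 x H_2 x H_3) = 14 * 14 * 15
= 196 * 15
= 2940

2940


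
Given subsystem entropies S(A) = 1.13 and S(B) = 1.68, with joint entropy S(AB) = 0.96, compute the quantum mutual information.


I(A:B) = S(A) + S(B) - S(AB)
= 1.13 + 1.68 - 0.96
= 1.8500

1.8500


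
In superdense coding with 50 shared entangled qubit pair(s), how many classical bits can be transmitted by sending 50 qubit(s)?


Superdense coding allows 2 classical bits per shared entangled pair.
50 pair(s) -> 2 * 50 = 100 classical bits

100


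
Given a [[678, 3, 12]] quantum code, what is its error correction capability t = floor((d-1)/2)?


Code parameters: [[678, 3, 12]], distance d = 12.
Number of correctable errors = floor((d-1)/2)
= floor((12 - 1)/2)
= floor(11/2)
= 5

5


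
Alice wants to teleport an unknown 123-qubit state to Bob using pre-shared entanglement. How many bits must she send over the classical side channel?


Quantum teleportation requires 2 classical bits per qubit teleported.
123 qubit(s) -> 2 * 123 = 246 classical bits

246


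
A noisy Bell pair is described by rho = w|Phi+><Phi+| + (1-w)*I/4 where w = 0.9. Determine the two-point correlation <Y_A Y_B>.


|Phi+> = (|00> + |11>)/sqrt(2)
For the pure Bell state, <Y_A Y_B> = -1 (Bell-state Pauli correlator).
The maximally-mixed part I/4 has tr(I/4 * P tensor P) = 0 for any traceless Pauli P.
So <Y_A Y_B>_rho = w * (-1) + (1 - w) * 0
= 0.9 * (-1)
= -0.9000

-0.9000
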